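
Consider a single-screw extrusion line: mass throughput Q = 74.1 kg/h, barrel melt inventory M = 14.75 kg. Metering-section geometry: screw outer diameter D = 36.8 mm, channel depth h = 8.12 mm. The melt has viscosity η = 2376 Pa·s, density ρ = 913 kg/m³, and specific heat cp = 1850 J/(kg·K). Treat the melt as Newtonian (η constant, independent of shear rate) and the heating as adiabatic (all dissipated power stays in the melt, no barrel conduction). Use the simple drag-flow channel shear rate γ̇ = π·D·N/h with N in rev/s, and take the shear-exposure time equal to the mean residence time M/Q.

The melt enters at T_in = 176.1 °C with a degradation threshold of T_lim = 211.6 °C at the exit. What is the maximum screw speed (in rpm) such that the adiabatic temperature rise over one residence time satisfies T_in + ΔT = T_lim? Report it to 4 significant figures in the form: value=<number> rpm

value=25.01 rpm

Convert throughput: Q = 74.1 kg/h = 74.1/3600 = 0.0205833 kg/s
t_res = M / Q_s = 14.75 / 0.0205833 = 716.599 s
D = 36.8 mm = 0.0368 m;  h = 8.12 mm = 0.00812 m
ΔT_a = T_lim − T_in = 211.6 °C − 176.1 °C = 35.5 K
γ̇_max² = ΔT_a·ρ·cp/(η·t_res) = 35.5·913·1850/(2376·716.599) = 35.2167 s⁻²
γ̇_max = sqrt(35.2167) = 5.93436 s⁻¹
N_max = γ̇_max h / (πD) = 5.93436·0.00812/(π·0.0368) = 0.416804 rev/s → ×60 = 25.0083 rpm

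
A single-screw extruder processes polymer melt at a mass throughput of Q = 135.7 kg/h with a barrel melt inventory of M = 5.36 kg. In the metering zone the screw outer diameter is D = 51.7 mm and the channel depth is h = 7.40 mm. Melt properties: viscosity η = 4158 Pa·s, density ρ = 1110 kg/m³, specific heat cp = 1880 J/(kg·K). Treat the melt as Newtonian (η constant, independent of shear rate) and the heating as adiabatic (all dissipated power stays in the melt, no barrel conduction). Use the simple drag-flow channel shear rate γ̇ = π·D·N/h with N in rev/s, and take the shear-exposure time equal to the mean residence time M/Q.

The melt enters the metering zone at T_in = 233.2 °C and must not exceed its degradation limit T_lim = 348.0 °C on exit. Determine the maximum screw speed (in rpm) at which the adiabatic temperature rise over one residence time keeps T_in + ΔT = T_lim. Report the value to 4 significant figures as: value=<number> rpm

value=55.03 rpm

Convert throughput: Q = 135.7 kg/h = 135.7/3600 = 0.0376944 kg/s
t_res = M / Q_s = 5.36 / 0.0376944 = 142.196 s
D = 51.7 mm = 0.0517 m;  h = 7.40 mm = 0.0074 m
ΔT_a = T_lim − T_in = 348.0 °C − 233.2 °C = 114.8 K
Invert ΔT = ηγ̇²t_res/(ρcp) for γ̇: γ̇_max² = ΔT_a ρ cp / (η t_res) = 114.8·1110·1880 / (4158·142.196) = 405.183 s⁻²
γ̇_max = sqrt(405.183) = 20.1291 s⁻¹
N_max = γ̇_max h / (πD) = 20.1291·0.0074/(π·0.0517) = 0.9171 rev/s → ×60 = 55.026 rpm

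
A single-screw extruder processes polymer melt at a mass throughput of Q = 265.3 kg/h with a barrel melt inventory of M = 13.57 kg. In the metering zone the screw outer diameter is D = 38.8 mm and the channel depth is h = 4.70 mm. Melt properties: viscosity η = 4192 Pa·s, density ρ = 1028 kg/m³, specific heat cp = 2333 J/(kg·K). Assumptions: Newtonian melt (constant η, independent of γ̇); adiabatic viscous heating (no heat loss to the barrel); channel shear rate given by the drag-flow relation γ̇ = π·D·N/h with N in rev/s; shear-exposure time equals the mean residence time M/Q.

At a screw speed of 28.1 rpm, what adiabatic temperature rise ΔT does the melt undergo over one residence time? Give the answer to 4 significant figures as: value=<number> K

value=47.48 K

Convert throughput: Q = 265.3 kg/h = 265.3/3600 = 0.0736944 kg/s
Mean residence time: t_res = M/Q_s = 13.57 kg / 0.0736944 kg/s = 184.139 s
Convert to SI: D = 0.0388 m, h = 0.0047 m, N = 28.1/60 = 0.468333 rev/s
Shear rate: γ̇ = πDN/h = π·0.0388·0.468333/0.0047 = 12.1462 s⁻¹
ΔT = η·γ̇²·t_res/(ρ·cp) = [4192 × 12.1462² × 184.139] / [1028 × 2333] = 47.4828 K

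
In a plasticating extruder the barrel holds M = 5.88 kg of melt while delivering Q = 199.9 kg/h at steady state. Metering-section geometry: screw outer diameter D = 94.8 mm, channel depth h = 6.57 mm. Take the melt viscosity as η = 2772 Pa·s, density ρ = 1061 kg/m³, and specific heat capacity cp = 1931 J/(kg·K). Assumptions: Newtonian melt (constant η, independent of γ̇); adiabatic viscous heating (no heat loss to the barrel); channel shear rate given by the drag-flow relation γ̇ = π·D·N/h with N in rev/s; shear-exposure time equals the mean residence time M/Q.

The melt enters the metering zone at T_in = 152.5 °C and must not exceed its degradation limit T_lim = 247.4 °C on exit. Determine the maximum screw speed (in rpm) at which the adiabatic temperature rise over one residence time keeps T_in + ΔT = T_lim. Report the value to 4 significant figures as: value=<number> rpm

value=34.07 rpm

Q_s = Q / 3600 = 199.9 / 3600 = 0.0555278 kg/s
t_res = M / Q_s = 5.88 / 0.0555278 = 105.893 s
Geometry in SI: D = 94.8 mm → 0.0948 m, h = 6.57 mm → 0.00657 m
ΔT_a = T_lim − T_in = 247.4 − 152.5 = 94.9 K
γ̇_max² = ΔT_a·ρ·cp / (η·t_res) = [94.9 × 1061 × 1931] / [2772 × 105.893] = 662.375 s⁻²
γ̇_max = sqrt(662.375) = 25.7366 s⁻¹
N_max = γ̇_max h / (πD) = 25.7366·0.00657/(π·0.0948) = 0.567752 rev/s → ×60 = 34.0651 rpm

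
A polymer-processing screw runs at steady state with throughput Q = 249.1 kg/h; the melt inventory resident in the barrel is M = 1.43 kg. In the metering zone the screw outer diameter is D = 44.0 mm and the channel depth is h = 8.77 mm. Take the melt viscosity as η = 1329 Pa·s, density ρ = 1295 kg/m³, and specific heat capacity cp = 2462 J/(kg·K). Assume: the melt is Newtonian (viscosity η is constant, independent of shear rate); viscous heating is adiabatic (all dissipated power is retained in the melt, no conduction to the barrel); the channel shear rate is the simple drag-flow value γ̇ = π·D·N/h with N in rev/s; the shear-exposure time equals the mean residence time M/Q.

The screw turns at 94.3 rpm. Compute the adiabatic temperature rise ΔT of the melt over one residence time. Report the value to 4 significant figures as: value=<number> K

value=5.286 K

Throughput in SI: Q_s = 249.1 kg/h ÷ 3600 s/h = 0.0691944 kg/s
t_res = M / Q_s = 1.43 ÷ 0.0691944 = 20.6664 s
D = 44.0 mm = 0.044 m;  h = 8.77 mm = 0.00877 m;  N = 94.3 rpm / 60 = 1.57167 rev/s
Shear rate: γ̇ = πDN/h = π·0.044·1.57167/0.00877 = 24.7721 s⁻¹
ΔT = η·γ̇²·t_res/(ρ·cp) = [1329 × 24.7721² × 20.6664] / [1295 × 2462] = 5.28638 K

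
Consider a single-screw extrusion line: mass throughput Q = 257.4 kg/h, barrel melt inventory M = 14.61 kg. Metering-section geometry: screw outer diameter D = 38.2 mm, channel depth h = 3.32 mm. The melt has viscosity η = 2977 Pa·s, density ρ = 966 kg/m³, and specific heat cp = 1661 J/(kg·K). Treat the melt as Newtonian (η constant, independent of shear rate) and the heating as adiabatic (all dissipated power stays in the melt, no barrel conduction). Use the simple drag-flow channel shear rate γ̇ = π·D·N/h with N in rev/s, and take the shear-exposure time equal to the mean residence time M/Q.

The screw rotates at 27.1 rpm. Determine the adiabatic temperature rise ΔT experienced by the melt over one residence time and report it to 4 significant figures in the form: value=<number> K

Convert throughput: Q = 257.4 kg/h = 257.4/3600 = 0.0715 kg/s
t_res = M / Q_s = 14.61 / 0.0715 = 204.336 s
Geometry in metres: D = 38.2 mm → 0.0382 m, h = 3.32 mm → 0.00332 m; screw speed N = 27.1 rpm = 0.451667 rev/s
Shear rate: γ̇ = πDN/h = π·0.0382·0.451667/0.00332 = 16.3265 s⁻¹
Adiabatic rise: ΔT = η γ̇² t_res / (ρ cp) = 2977·(16.3265)²·204.336 / (966·1661) = 101.056 K

value=101.1 K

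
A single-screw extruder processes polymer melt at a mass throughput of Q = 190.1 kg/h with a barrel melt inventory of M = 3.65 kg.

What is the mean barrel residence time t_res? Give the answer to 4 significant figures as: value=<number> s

Throughput in SI: Q_s = 190.1 kg/h ÷ 3600 s/h = 0.0528056 kg/s
t_res = M / Q_s = 3.65 / 0.0528056 = 69.1215 s

value=69.12 s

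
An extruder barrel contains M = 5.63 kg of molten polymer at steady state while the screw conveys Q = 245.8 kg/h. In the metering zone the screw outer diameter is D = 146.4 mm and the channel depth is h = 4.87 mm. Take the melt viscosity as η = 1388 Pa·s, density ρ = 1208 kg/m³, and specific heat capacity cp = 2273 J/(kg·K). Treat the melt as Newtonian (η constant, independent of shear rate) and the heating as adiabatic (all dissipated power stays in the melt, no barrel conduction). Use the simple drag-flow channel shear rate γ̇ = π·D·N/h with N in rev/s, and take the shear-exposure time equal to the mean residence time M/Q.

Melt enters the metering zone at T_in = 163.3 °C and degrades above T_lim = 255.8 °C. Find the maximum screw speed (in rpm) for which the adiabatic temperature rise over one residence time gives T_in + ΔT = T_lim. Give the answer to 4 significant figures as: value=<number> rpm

Q_s = Q / 3600 = 245.8 / 3600 = 0.0682778 kg/s
Mean residence time: t_res = M/Q_s = 5.63 kg / 0.0682778 kg/s = 82.4573 s
Convert to metres: D = 0.1464 m, h = 0.00487 m
ΔT_a = T_lim − T_in = 255.8 − 163.3 = 92.5 K
Invert ΔT = ηγ̇²t_res/(ρcp) for γ̇: γ̇_max² = ΔT_a ρ cp / (η t_res) = 92.5·1208·2273 / (1388·82.4573) = 2219.17 s⁻²
Take the square root: γ̇_max = √(2219.17) = 47.108 s⁻¹
Solve γ̇ = πDN/h for N: N_max = γ̇_max·h/(π·D) = 47.108 × 0.00487 / (π × 0.1464) = 0.498807 rev/s = 29.9284 rpm

value=29.93 rpm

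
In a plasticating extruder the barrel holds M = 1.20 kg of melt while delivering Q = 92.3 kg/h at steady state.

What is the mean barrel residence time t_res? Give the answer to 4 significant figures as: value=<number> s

value=46.80 s

Q_s = Q / 3600 = 92.3 / 3600 = 0.0256389 kg/s
t_res = M / Q_s = 1.20 / 0.0256389 = 46.8039 s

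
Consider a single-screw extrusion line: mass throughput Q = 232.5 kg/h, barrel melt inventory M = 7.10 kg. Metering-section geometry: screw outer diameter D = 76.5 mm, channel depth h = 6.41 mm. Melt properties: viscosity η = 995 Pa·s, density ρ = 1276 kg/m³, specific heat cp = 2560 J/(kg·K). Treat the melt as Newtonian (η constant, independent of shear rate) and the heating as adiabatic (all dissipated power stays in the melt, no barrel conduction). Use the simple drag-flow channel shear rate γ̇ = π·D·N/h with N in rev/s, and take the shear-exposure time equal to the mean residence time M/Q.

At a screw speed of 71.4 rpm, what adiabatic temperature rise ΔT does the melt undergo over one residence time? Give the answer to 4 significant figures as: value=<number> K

value=66.66 K

Q_s = Q / 3600 = 232.5 / 3600 = 0.0645833 kg/s
t_res = M / Q_s = 7.10 / 0.0645833 = 109.935 s
D = 76.5 mm = 0.0765 m;  h = 6.41 mm = 0.00641 m;  N = 71.4 rpm / 60 = 1.19 rev/s
Shear rate: γ̇ = πDN/h = π·0.0765·1.19/0.00641 = 44.617 s⁻¹
ΔT = η·γ̇²·t_res / (ρ·cp) = 995 · (44.617)² · 109.935 / (1276 · 2560) = 66.6608 K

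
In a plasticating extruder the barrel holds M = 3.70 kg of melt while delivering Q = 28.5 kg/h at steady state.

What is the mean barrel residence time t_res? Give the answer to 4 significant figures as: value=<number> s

Q_s = Q / 3600 = 28.5 / 3600 = 0.00791667 kg/s
t_res = M / Q_s = 3.70 / 0.00791667 = 467.368 s

value=467.4 s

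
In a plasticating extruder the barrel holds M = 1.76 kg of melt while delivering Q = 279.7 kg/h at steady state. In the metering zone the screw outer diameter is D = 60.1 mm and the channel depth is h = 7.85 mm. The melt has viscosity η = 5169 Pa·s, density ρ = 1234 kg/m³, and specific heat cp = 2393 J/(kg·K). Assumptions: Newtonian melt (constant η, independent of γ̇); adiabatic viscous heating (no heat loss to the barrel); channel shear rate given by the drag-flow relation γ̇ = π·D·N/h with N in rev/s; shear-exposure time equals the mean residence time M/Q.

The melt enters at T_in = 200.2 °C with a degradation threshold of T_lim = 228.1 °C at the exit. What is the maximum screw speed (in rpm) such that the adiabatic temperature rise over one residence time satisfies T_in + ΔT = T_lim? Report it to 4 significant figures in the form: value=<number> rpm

value=66.17 rpm

Q_s = Q / 3600 = 279.7 / 3600 = 0.0776944 kg/s
t_res = M / Q_s = 1.76 / 0.0776944 = 22.6528 s
Geometry in SI: D = 60.1 mm → 0.0601 m, h = 7.85 mm → 0.00785 m
ΔT_a = T_lim − T_in = 228.1 °C − 200.2 °C = 27.9 K
Invert ΔT = ηγ̇²t_res/(ρcp) for γ̇: γ̇_max² = ΔT_a ρ cp / (η t_res) = 27.9·1234·2393 / (5169·22.6528) = 703.611 s⁻²
γ̇_max = sqrt(703.611) = 26.5257 s⁻¹
N_max = γ̇_max·h / (π·D) = 26.5257 · 0.00785 / (π · 0.0601) = 1.10284 rev/s = 66.1703 rpm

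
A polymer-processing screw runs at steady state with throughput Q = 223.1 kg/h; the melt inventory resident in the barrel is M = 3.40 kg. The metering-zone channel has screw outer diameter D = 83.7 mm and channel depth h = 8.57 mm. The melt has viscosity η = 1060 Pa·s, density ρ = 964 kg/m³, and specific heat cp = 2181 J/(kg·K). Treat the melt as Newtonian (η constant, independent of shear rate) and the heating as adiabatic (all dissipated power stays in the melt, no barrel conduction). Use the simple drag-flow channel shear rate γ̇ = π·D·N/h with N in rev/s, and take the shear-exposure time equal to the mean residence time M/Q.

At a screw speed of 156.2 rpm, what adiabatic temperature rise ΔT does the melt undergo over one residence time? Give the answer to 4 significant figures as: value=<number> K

value=176.5 K

Convert throughput: Q = 223.1 kg/h = 223.1/3600 = 0.0619722 kg/s
t_res = M / Q_s = 3.40 ÷ 0.0619722 = 54.8633 s
D = 83.7 mm = 0.0837 m;  h = 8.57 mm = 0.00857 m;  N = 156.2 rpm / 60 = 2.60333 rev/s
γ̇ = π·D·N / h = π · 0.0837 · 2.60333 / 0.00857 = 79.8775 s⁻¹
ΔT = η·γ̇²·t_res/(ρ·cp) = [1060 × 79.8775² × 54.8633] / [964 × 2181] = 176.483 K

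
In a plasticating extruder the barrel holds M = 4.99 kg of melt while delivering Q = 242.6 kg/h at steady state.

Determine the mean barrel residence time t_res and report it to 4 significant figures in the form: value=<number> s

value=74.05 s

Convert throughput: Q = 242.6 kg/h = 242.6/3600 = 0.0673889 kg/s
t_res = M / Q_s = 4.99 / 0.0673889 = 74.0478 s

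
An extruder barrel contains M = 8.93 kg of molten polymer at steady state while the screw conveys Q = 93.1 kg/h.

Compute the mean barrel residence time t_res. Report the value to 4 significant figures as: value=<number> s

value=345.3 s

Convert throughput: Q = 93.1 kg/h = 93.1/3600 = 0.0258611 kg/s
t_res = M / Q_s = 8.93 ÷ 0.0258611 = 345.306 s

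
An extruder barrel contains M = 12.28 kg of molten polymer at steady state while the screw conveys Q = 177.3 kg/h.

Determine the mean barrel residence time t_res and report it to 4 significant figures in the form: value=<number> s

value=249.3 s

Throughput in SI: Q_s = 177.3 kg/h ÷ 3600 s/h = 0.04925 kg/s
t_res = M / Q_s = 12.28 ÷ 0.04925 = 249.34 s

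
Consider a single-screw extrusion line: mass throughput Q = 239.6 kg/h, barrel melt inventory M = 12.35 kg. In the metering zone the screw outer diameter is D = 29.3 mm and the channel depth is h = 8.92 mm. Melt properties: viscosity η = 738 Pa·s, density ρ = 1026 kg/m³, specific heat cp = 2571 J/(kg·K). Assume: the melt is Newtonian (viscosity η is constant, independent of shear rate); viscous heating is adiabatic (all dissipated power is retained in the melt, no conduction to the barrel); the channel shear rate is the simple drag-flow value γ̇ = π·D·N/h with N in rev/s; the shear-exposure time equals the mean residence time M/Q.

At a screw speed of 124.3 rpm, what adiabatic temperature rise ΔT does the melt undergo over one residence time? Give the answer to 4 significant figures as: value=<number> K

value=23.73 K

Q_s = Q / 3600 = 239.6 / 3600 = 0.0665556 kg/s
t_res = M / Q_s = 12.35 / 0.0665556 = 185.559 s
Geometry in metres: D = 29.3 mm → 0.0293 m, h = 8.92 mm → 0.00892 m; screw speed N = 124.3 rpm = 2.07167 rev/s
γ̇ = π·D·N / h = π · 0.0293 · 2.07167 / 0.00892 = 21.3783 s⁻¹
ΔT = η·γ̇²·t_res / (ρ·cp) = 738 · (21.3783)² · 185.559 / (1026 · 2571) = 23.7266 K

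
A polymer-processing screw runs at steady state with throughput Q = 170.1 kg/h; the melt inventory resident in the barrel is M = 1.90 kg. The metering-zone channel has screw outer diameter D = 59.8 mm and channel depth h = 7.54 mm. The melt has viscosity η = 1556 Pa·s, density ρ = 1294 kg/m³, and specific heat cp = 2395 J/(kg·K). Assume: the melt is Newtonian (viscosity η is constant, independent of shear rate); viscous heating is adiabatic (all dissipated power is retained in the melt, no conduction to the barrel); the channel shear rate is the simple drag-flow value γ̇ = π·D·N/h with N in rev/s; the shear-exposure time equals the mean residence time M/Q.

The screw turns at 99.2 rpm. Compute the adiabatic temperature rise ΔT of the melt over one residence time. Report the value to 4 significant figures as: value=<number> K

Q_s = Q / 3600 = 170.1 / 3600 = 0.04725 kg/s
Mean residence time: t_res = M/Q_s = 1.90 kg / 0.04725 kg/s = 40.2116 s
D = 59.8 mm = 0.0598 m;  h = 7.54 mm = 0.00754 m;  N = 99.2 rpm / 60 = 1.65333 rev/s
Shear rate: γ̇ = πDN/h = π·0.0598·1.65333/0.00754 = 41.1946 s⁻¹
ΔT = η·γ̇²·t_res/(ρ·cp) = [1556 × 41.1946² × 40.2116] / [1294 × 2395] = 34.2611 K

value=34.26 K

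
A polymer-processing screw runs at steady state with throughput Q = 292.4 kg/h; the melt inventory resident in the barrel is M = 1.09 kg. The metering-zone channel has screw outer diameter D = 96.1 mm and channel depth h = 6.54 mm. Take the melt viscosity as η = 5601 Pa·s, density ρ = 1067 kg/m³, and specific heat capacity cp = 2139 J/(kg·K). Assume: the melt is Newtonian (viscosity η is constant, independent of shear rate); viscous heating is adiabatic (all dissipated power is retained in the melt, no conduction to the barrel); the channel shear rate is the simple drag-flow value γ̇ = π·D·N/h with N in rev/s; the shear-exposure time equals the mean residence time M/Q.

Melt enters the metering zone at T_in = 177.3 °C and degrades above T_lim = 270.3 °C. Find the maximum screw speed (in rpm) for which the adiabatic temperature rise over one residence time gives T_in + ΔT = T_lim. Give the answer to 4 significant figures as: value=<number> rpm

Q_s = Q / 3600 = 292.4 / 3600 = 0.0812222 kg/s
t_res = M / Q_s = 1.09 ÷ 0.0812222 = 13.42 s
Geometry in SI: D = 96.1 mm → 0.0961 m, h = 6.54 mm → 0.00654 m
ΔT_a = T_lim − T_in = 270.3 − 177.3 = 93 K
γ̇_max² = ΔT_a·ρ·cp/(η·t_res) = 93·1067·2139/(5601·13.42) = 2823.85 s⁻²
Take the square root: γ̇_max = √(2823.85) = 53.1399 s⁻¹
N_max = γ̇_max h / (πD) = 53.1399·0.00654/(π·0.0961) = 1.15113 rev/s → ×60 = 69.0679 rpm

value=69.07 rpm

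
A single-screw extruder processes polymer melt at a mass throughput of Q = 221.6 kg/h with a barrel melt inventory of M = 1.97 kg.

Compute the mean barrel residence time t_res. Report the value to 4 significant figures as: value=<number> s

value=32.00 s

Q_s = Q / 3600 = 221.6 / 3600 = 0.0615556 kg/s
Mean residence time: t_res = M/Q_s = 1.97 kg / 0.0615556 kg/s = 32.0036 s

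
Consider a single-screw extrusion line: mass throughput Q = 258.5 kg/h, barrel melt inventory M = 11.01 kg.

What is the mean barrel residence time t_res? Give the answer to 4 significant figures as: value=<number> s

value=153.3 s

Convert throughput: Q = 258.5 kg/h = 258.5/3600 = 0.0718056 kg/s
t_res = M / Q_s = 11.01 / 0.0718056 = 153.331 s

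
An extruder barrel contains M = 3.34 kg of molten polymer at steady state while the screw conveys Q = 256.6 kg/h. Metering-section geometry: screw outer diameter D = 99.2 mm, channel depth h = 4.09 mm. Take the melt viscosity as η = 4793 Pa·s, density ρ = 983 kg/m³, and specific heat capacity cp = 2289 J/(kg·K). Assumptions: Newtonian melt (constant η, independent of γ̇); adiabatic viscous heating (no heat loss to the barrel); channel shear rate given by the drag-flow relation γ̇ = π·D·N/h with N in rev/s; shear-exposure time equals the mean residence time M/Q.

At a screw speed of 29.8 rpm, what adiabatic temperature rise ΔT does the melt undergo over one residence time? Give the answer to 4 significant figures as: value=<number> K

value=143.0 K

Convert throughput: Q = 256.6 kg/h = 256.6/3600 = 0.0712778 kg/s
t_res = M / Q_s = 3.34 ÷ 0.0712778 = 46.8589 s
D = 99.2 mm = 0.0992 m;  h = 4.09 mm = 0.00409 m;  N = 29.8 rpm / 60 = 0.496667 rev/s
Shear rate: γ̇ = πDN/h = π·0.0992·0.496667/0.00409 = 37.8445 s⁻¹
ΔT = η·γ̇²·t_res/(ρ·cp) = [4793 × 37.8445² × 46.8589] / [983 × 2289] = 142.957 K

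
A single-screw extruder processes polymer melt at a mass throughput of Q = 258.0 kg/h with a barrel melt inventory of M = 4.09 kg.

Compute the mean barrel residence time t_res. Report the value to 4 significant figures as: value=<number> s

Q_s = Q / 3600 = 258.0 / 3600 = 0.0716667 kg/s
Mean residence time: t_res = M/Q_s = 4.09 kg / 0.0716667 kg/s = 57.0698 s

value=57.07 s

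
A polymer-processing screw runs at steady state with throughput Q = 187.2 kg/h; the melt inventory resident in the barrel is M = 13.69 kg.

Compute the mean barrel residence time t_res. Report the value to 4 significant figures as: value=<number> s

value=263.3 s

Convert throughput: Q = 187.2 kg/h = 187.2/3600 = 0.052 kg/s
t_res = M / Q_s = 13.69 ÷ 0.052 = 263.269 s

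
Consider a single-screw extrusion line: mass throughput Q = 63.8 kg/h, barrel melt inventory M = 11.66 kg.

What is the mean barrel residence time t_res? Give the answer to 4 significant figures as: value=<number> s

value=657.9 s

Throughput in SI: Q_s = 63.8 kg/h ÷ 3600 s/h = 0.0177222 kg/s
Mean residence time: t_res = M/Q_s = 11.66 kg / 0.0177222 kg/s = 657.931 s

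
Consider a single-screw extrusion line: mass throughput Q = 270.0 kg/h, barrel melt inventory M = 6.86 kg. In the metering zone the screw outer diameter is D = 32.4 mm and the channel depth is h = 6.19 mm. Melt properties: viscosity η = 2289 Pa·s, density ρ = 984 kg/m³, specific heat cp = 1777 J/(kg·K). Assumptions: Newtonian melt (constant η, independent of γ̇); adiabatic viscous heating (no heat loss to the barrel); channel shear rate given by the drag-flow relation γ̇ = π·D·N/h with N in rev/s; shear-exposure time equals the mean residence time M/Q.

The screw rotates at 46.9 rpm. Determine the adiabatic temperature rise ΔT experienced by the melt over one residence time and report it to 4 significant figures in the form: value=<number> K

Throughput in SI: Q_s = 270.0 kg/h ÷ 3600 s/h = 0.075 kg/s
Mean residence time: t_res = M/Q_s = 6.86 kg / 0.075 kg/s = 91.4667 s
Convert to SI: D = 0.0324 m, h = 0.00619 m, N = 46.9/60 = 0.781667 rev/s
γ̇ = π D N / h = (π)(0.0324)(0.781667) / 0.00619 = 12.8536 s⁻¹
Adiabatic rise: ΔT = η γ̇² t_res / (ρ cp) = 2289·(12.8536)²·91.4667 / (984·1777) = 19.7823 K

value=19.78 K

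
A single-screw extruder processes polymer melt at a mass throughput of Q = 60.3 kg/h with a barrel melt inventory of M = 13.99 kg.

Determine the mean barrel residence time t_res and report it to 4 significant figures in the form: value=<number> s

Q_s = Q / 3600 = 60.3 / 3600 = 0.01675 kg/s
t_res = M / Q_s = 13.99 / 0.01675 = 835.224 s

value=835.2 s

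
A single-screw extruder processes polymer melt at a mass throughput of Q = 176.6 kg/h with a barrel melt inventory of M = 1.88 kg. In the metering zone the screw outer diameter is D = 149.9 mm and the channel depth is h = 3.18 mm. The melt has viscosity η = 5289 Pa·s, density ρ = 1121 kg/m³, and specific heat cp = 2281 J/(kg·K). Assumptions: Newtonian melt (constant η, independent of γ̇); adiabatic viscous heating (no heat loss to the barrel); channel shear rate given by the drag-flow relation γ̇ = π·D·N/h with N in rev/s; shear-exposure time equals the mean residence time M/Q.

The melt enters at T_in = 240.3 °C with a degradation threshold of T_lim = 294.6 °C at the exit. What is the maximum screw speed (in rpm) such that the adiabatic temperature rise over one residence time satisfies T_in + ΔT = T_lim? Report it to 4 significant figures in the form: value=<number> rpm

Throughput in SI: Q_s = 176.6 kg/h ÷ 3600 s/h = 0.0490556 kg/s
Mean residence time: t_res = M/Q_s = 1.88 kg / 0.0490556 kg/s = 38.3239 s
Geometry in SI: D = 149.9 mm → 0.1499 m, h = 3.18 mm → 0.00318 m
ΔT_a = T_lim − T_in = 294.6 °C − 240.3 °C = 54.3 K
γ̇_max² = ΔT_a·ρ·cp/(η·t_res) = 54.3·1121·2281/(5289·38.3239) = 684.995 s⁻²
Take the square root: γ̇_max = √(684.995) = 26.1724 s⁻¹
Solve γ̇ = πDN/h for N: N_max = γ̇_max·h/(π·D) = 26.1724 × 0.00318 / (π × 0.1499) = 0.176734 rev/s = 10.604 rpm

value=10.60 rpm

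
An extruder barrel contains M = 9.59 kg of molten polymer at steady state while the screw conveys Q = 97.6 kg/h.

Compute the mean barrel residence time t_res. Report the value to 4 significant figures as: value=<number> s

Convert throughput: Q = 97.6 kg/h = 97.6/3600 = 0.0271111 kg/s
t_res = M / Q_s = 9.59 ÷ 0.0271111 = 353.73 s

value=353.7 s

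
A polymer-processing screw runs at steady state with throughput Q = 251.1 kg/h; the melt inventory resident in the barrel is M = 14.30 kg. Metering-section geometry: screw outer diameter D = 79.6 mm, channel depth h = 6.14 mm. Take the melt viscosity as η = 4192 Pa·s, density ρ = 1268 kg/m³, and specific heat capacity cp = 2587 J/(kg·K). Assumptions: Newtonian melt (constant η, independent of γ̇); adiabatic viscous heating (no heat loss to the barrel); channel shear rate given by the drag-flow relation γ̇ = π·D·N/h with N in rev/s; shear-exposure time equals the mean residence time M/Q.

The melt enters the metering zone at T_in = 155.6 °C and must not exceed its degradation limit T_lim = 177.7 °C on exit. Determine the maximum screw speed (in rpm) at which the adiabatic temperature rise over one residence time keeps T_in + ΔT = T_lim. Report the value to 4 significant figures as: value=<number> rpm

value=13.53 rpm

Throughput in SI: Q_s = 251.1 kg/h ÷ 3600 s/h = 0.06975 kg/s
Mean residence time: t_res = M/Q_s = 14.30 kg / 0.06975 kg/s = 205.018 s
Geometry in SI: D = 79.6 mm → 0.0796 m, h = 6.14 mm → 0.00614 m
Allowable rise: ΔT_a = T_lim − T_in = 177.7 − 155.6 = 22.1 K
γ̇_max² = ΔT_a·ρ·cp / (η·t_res) = [22.1 × 1268 × 2587] / [4192 × 205.018] = 84.3519 s⁻²
γ̇_max = sqrt(84.3519) = 9.18433 s⁻¹
N_max = γ̇_max h / (πD) = 9.18433·0.00614/(π·0.0796) = 0.225503 rev/s → ×60 = 13.5302 rpm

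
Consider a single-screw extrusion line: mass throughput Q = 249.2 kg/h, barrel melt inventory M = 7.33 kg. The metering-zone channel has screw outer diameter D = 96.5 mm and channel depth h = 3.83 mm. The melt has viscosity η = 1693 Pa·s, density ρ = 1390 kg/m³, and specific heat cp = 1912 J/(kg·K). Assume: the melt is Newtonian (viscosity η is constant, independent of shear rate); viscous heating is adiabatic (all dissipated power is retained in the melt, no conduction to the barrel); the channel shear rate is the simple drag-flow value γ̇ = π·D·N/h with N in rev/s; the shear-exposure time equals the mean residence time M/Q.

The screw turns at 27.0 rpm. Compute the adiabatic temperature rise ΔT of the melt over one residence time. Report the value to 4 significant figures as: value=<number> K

Throughput in SI: Q_s = 249.2 kg/h ÷ 3600 s/h = 0.0692222 kg/s
Mean residence time: t_res = M/Q_s = 7.33 kg / 0.0692222 kg/s = 105.891 s
Convert to SI: D = 0.0965 m, h = 0.00383 m, N = 27.0/60 = 0.45 rev/s
γ̇ = π·D·N / h = π · 0.0965 · 0.45 / 0.00383 = 35.6198 s⁻¹
ΔT = η·γ̇²·t_res/(ρ·cp) = [1693 × 35.6198² × 105.891] / [1390 × 1912] = 85.5844 K

value=85.58 K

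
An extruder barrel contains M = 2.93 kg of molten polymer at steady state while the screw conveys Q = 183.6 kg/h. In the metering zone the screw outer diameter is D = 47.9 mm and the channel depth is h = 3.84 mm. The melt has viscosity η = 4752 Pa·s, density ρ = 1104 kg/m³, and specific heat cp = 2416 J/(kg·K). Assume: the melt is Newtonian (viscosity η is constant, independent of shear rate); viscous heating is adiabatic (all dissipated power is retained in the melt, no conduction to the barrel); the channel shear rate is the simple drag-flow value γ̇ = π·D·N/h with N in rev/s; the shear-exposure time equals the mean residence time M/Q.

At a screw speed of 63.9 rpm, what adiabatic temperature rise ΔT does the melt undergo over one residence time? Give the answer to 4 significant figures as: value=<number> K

Q_s = Q / 3600 = 183.6 / 3600 = 0.051 kg/s
Mean residence time: t_res = M/Q_s = 2.93 kg / 0.051 kg/s = 57.451 s
Convert to SI: D = 0.0479 m, h = 0.00384 m, N = 63.9/60 = 1.065 rev/s
γ̇ = π D N / h = (π)(0.0479)(1.065) / 0.00384 = 41.7353 s⁻¹
Adiabatic rise: ΔT = η γ̇² t_res / (ρ cp) = 4752·(41.7353)²·57.451 / (1104·2416) = 178.285 K

value=178.3 K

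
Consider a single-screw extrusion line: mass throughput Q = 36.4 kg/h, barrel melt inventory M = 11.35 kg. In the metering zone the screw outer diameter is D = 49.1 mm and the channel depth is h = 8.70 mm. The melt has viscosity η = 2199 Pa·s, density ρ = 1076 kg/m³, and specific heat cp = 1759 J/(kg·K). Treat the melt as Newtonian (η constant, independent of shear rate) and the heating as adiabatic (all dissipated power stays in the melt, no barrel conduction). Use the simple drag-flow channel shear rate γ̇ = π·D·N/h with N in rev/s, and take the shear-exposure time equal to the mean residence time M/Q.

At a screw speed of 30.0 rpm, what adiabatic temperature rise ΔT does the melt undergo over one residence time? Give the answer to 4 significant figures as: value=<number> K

Convert throughput: Q = 36.4 kg/h = 36.4/3600 = 0.0101111 kg/s
t_res = M / Q_s = 11.35 / 0.0101111 = 1122.53 s
D = 49.1 mm = 0.0491 m;  h = 8.70 mm = 0.0087 m;  N = 30.0 rpm / 60 = 0.5 rev/s
γ̇ = π D N / h = (π)(0.0491)(0.5) / 0.0087 = 8.86507 s⁻¹
Adiabatic rise: ΔT = η γ̇² t_res / (ρ cp) = 2199·(8.86507)²·1122.53 / (1076·1759) = 102.496 K

value=102.5 K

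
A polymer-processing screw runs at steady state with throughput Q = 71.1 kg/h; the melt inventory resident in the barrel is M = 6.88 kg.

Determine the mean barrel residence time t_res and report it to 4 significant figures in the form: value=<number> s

Q_s = Q / 3600 = 71.1 / 3600 = 0.01975 kg/s
t_res = M / Q_s = 6.88 ÷ 0.01975 = 348.354 s

value=348.4 s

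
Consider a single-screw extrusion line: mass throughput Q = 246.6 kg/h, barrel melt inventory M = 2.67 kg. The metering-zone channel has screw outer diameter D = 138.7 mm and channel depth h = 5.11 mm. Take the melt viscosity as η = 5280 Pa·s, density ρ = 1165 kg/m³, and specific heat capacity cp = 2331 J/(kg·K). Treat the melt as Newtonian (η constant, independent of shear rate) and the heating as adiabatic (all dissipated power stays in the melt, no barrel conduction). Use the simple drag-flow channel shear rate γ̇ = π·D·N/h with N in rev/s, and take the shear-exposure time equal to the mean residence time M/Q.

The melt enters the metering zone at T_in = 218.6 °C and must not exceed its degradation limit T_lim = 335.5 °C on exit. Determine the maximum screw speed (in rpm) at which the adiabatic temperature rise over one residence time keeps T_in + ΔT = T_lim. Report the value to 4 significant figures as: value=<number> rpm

value=27.64 rpm

Throughput in SI: Q_s = 246.6 kg/h ÷ 3600 s/h = 0.0685 kg/s
t_res = M / Q_s = 2.67 / 0.0685 = 38.9781 s
Convert to metres: D = 0.1387 m, h = 0.00511 m
ΔT_a = T_lim − T_in = 335.5 °C − 218.6 °C = 116.9 K
γ̇_max² = ΔT_a·ρ·cp/(η·t_res) = 116.9·1165·2331/(5280·38.9781) = 1542.51 s⁻²
Take the square root: γ̇_max = √(1542.51) = 39.2748 s⁻¹
N_max = γ̇_max h / (πD) = 39.2748·0.00511/(π·0.1387) = 0.460584 rev/s → ×60 = 27.635 rpm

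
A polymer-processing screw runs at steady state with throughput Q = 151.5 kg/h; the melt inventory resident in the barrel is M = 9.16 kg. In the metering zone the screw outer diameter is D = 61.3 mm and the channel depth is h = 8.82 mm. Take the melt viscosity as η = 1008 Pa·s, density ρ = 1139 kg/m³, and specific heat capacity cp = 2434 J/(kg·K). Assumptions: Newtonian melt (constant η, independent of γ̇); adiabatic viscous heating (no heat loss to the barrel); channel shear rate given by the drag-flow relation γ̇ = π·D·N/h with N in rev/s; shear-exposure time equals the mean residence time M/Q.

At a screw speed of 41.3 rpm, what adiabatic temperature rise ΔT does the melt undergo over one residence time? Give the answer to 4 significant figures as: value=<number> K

value=17.88 K

Convert throughput: Q = 151.5 kg/h = 151.5/3600 = 0.0420833 kg/s
t_res = M / Q_s = 9.16 / 0.0420833 = 217.663 s
Geometry in metres: D = 61.3 mm → 0.0613 m, h = 8.82 mm → 0.00882 m; screw speed N = 41.3 rpm = 0.688333 rev/s
γ̇ = π·D·N / h = π · 0.0613 · 0.688333 / 0.00882 = 15.0294 s⁻¹
ΔT = η·γ̇²·t_res / (ρ·cp) = 1008 · (15.0294)² · 217.663 / (1139 · 2434) = 17.8765 K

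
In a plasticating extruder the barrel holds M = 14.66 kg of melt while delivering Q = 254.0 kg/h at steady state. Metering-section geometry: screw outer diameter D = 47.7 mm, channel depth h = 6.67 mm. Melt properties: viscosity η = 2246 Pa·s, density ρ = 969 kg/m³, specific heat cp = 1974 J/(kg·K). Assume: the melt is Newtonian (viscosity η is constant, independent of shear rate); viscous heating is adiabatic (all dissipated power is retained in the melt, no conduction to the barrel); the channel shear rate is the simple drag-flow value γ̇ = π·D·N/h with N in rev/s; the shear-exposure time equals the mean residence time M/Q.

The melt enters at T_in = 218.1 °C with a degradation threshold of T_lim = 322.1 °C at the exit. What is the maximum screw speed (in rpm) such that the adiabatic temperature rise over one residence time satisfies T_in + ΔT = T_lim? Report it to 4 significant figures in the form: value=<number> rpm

Q_s = Q / 3600 = 254.0 / 3600 = 0.0705556 kg/s
Mean residence time: t_res = M/Q_s = 14.66 kg / 0.0705556 kg/s = 207.78 s
Geometry in SI: D = 47.7 mm → 0.0477 m, h = 6.67 mm → 0.00667 m
Allowable rise: ΔT_a = T_lim − T_in = 322.1 − 218.1 = 104 K
Invert ΔT = ηγ̇²t_res/(ρcp) for γ̇: γ̇_max² = ΔT_a ρ cp / (η t_res) = 104·969·1974 / (2246·207.78) = 426.277 s⁻²
Take the square root: γ̇_max = √(426.277) = 20.6465 s⁻¹
N_max = γ̇_max h / (πD) = 20.6465·0.00667/(π·0.0477) = 0.918975 rev/s → ×60 = 55.1385 rpm

value=55.14 rpm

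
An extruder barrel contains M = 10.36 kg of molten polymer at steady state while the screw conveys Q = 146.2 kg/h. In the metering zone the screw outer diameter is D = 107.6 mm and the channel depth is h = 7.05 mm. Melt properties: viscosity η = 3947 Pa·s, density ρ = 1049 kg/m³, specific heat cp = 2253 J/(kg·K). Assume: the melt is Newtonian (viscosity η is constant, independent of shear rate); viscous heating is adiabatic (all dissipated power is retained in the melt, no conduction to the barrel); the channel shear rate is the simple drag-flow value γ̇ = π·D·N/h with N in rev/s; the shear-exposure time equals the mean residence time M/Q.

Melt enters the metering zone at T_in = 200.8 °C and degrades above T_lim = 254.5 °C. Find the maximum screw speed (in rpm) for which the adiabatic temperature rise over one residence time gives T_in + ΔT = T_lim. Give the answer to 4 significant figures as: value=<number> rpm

value=14.05 rpm

Convert throughput: Q = 146.2 kg/h = 146.2/3600 = 0.0406111 kg/s
Mean residence time: t_res = M/Q_s = 10.36 kg / 0.0406111 kg/s = 255.103 s
Geometry in SI: D = 107.6 mm → 0.1076 m, h = 7.05 mm → 0.00705 m
Allowable rise: ΔT_a = T_lim − T_in = 254.5 − 200.8 = 53.7 K
γ̇_max² = ΔT_a·ρ·cp / (η·t_res) = [53.7 × 1049 × 2253] / [3947 × 255.103] = 126.046 s⁻²
Take the square root: γ̇_max = √(126.046) = 11.227 s⁻¹
Solve γ̇ = πDN/h for N: N_max = γ̇_max·h/(π·D) = 11.227 × 0.00705 / (π × 0.1076) = 0.234149 rev/s = 14.0489 rpm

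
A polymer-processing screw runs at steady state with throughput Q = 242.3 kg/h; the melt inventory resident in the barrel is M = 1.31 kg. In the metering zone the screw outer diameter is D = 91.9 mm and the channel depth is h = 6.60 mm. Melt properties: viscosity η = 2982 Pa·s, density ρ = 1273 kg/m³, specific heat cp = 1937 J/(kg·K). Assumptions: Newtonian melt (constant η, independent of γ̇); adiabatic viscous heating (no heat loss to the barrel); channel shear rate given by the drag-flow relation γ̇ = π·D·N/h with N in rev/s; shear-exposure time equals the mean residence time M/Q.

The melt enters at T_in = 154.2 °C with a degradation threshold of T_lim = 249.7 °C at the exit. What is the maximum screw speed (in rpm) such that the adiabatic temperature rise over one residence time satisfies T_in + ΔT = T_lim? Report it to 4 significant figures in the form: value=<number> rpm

value=87.37 rpm

Q_s = Q / 3600 = 242.3 / 3600 = 0.0673056 kg/s
Mean residence time: t_res = M/Q_s = 1.31 kg / 0.0673056 kg/s = 19.4635 s
Geometry in SI: D = 91.9 mm → 0.0919 m, h = 6.60 mm → 0.0066 m
ΔT_a = T_lim − T_in = 249.7 °C − 154.2 °C = 95.5 K
γ̇_max² = ΔT_a·ρ·cp / (η·t_res) = [95.5 × 1273 × 1937] / [2982 × 19.4635] = 4057.27 s⁻²
γ̇_max = √4057.27 = 63.6967 s⁻¹
N_max = γ̇_max·h / (π·D) = 63.6967 · 0.0066 / (π · 0.0919) = 1.45611 rev/s = 87.3668 rpm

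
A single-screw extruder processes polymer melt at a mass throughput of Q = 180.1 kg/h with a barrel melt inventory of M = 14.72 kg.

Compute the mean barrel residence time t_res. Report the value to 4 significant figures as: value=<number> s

value=294.2 s

Throughput in SI: Q_s = 180.1 kg/h ÷ 3600 s/h = 0.0500278 kg/s
t_res = M / Q_s = 14.72 ÷ 0.0500278 = 294.237 s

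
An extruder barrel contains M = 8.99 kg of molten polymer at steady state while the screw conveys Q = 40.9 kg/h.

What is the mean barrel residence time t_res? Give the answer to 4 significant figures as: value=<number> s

value=791.3 s

Throughput in SI: Q_s = 40.9 kg/h ÷ 3600 s/h = 0.0113611 kg/s
Mean residence time: t_res = M/Q_s = 8.99 kg / 0.0113611 kg/s = 791.296 s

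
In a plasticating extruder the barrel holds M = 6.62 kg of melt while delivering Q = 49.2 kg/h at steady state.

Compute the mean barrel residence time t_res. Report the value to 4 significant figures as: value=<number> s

Q_s = Q / 3600 = 49.2 / 3600 = 0.0136667 kg/s
t_res = M / Q_s = 6.62 ÷ 0.0136667 = 484.39 s

value=484.4 s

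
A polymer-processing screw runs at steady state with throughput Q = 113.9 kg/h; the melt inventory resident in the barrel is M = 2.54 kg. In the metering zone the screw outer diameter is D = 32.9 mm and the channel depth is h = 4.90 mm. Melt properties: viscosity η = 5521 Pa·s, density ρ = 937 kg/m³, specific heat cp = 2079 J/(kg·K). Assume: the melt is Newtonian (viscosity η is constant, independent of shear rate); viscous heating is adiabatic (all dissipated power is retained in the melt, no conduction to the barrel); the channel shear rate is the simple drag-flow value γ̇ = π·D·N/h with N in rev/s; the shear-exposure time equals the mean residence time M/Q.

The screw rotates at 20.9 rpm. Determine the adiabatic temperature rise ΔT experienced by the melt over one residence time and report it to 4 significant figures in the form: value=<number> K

Q_s = Q / 3600 = 113.9 / 3600 = 0.0316389 kg/s
t_res = M / Q_s = 2.54 ÷ 0.0316389 = 80.2809 s
Convert to SI: D = 0.0329 m, h = 0.0049 m, N = 20.9/60 = 0.348333 rev/s
γ̇ = π·D·N / h = π · 0.0329 · 0.348333 / 0.0049 = 7.34759 s⁻¹
Adiabatic rise: ΔT = η γ̇² t_res / (ρ cp) = 5521·(7.34759)²·80.2809 / (937·2079) = 12.2836 K

value=12.28 K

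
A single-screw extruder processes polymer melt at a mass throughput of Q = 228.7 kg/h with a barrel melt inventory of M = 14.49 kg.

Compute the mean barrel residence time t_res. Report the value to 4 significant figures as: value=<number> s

value=228.1 s

Q_s = Q / 3600 = 228.7 / 3600 = 0.0635278 kg/s
t_res = M / Q_s = 14.49 ÷ 0.0635278 = 228.089 s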